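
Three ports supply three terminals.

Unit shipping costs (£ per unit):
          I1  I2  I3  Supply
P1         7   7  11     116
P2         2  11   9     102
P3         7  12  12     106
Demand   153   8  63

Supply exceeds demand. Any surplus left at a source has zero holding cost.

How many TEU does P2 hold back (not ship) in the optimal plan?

0

An optimal plan:
  P1 to I2: 8 × £7 = £56
  P1 to I3: 63 × £11 = £693
  P2 to I1: 102 × £2 = £204
  P3 to I1: 51 × £7 = £357
Total cost = £1310.
P2 ships 102 of its 102, leaving 0.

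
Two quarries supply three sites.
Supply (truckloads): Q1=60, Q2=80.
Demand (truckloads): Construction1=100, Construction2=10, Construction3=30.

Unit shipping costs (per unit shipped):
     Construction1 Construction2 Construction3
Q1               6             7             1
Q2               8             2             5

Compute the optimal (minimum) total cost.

790

A cheapest plan:
  Q1–Construction1: 30 × 6 = 180
  Q1–Construction3: 30 × 1 = 30
  Q2–Construction1: 70 × 8 = 560
  Q2–Construction2: 10 × 2 = 20
Total = 180 + 30 + 560 + 20 = 790.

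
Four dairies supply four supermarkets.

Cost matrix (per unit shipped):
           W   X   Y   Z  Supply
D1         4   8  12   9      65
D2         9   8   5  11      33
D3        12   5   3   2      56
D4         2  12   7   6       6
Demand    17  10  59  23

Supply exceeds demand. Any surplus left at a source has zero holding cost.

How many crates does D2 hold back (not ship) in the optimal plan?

0

Minimum-cost shipments:
  D1->W: 11 crates
  D1->X: 3 crates
  D2->Y: 33 crates
  D3->X: 7 crates
  D3->Y: 26 crates
  D3->Z: 23 crates
  D4->W: 6 crates
Total cost = 404.
D2 ships 33 of its 33, leaving 0.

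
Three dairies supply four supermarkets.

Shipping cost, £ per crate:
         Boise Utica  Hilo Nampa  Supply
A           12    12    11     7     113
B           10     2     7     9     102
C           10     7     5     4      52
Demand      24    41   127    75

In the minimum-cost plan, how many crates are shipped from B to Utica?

41

The minimum-cost plan:
  A to Boise: 24 × £12 = £288
  A to Hilo: 14 × £11 = £154
  A to Nampa: 75 × £7 = £525
  B to Utica: 41 × £2 = £82
  B to Hilo: 61 × £7 = £427
  C to Hilo: 52 × £5 = £260
Total cost = £1736.
So B→Utica carries 41 crates.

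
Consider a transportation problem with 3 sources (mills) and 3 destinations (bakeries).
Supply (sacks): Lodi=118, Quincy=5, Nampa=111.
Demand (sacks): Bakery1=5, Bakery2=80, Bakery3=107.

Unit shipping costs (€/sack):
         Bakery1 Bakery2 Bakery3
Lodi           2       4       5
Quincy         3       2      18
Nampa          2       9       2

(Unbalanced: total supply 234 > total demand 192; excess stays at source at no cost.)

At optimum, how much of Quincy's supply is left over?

0

An optimal plan:
  Lodi–Bakery1: 1 × €2 = €2
  Lodi–Bakery2: 75 × €4 = €300
  Quincy–Bakery2: 5 × €2 = €10
  Nampa–Bakery1: 4 × €2 = €8
  Nampa–Bakery3: 107 × €2 = €214
Total cost = €534.
Quincy ships 5 of its 5, leaving 0.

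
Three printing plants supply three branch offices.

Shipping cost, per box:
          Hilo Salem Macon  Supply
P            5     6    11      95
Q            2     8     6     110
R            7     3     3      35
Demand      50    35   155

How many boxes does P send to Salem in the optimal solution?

The minimum-cost plan:
  P to Hilo: 50 × 5 = 250
  P to Salem: 35 × 6 = 210
  P to Macon: 10 × 11 = 110
  Q to Macon: 110 × 6 = 660
  R to Macon: 35 × 3 = 105
Total cost = 1335.
So P→Salem carries 35 boxes.

35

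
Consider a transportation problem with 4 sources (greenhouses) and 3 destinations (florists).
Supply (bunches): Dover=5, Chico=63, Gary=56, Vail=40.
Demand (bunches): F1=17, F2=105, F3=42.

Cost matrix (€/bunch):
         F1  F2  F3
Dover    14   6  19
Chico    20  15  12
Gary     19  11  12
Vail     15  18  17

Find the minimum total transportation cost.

2134

Optimal allocation:
  Dover to F2: 5 × €6 = €30
  Chico to F2: 21 × €15 = €315
  Chico to F3: 42 × €12 = €504
  Gary to F2: 56 × €11 = €616
  Vail to F1: 17 × €15 = €255
  Vail to F2: 23 × €18 = €414
Total = 30 + 315 + 504 + 616 + 255 + 414 = €2134.
(Supply check: Dover ships 5; Chico ships 63; Gary ships 56; Vail ships 40.)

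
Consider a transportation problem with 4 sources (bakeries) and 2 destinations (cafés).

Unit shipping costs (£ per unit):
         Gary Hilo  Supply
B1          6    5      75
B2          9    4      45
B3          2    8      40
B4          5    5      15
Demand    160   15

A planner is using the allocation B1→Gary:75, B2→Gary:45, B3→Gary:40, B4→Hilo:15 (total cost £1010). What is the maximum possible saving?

75

Current plan cost = 75·6 + 45·9 + 40·2 + 15·5 = £1010.
Optimal plan:
  B1->Gary: 75 × £6 = £450
  B2->Gary: 30 × £9 = £270
  B2->Hilo: 15 × £4 = £60
  B3->Gary: 40 × £2 = £80
  B4->Gary: 15 × £5 = £75
Optimal cost = £935.
Saving = 1010 − 935 = £75.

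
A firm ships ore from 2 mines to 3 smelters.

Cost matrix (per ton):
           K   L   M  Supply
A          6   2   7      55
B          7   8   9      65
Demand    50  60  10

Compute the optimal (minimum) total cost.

590

An optimal shipping plan:
  A–L: 55 × 2 = 110
  B–K: 50 × 7 = 350
  B–L: 5 × 8 = 40
  B–M: 10 × 9 = 90
Total = 110 + 350 + 40 + 90 = 590.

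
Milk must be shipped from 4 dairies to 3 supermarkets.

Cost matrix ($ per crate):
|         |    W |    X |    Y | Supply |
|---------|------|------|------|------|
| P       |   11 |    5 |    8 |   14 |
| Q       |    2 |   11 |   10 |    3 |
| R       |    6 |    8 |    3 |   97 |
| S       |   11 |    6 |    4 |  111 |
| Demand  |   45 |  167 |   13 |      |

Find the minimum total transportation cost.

One minimum-cost allocation:
  P–X: 14 crates
  Q–W: 3 crates
  R–W: 42 crates
  R–X: 42 crates
  R–Y: 13 crates
  S–X: 111 crates
Total cost = $1369.
(Supply check: P ships 14; Q ships 3; R ships 97; S ships 111.)

1369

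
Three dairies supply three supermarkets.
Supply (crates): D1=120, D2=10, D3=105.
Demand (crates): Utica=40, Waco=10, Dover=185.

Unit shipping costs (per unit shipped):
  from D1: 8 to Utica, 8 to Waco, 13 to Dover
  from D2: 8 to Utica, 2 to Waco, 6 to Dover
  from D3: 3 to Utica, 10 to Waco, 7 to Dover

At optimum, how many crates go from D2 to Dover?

Optimal shipments:
  D1->Utica: 40 crates
  D1->Waco: 10 crates
  D1->Dover: 70 crates
  D2->Dover: 10 crates
  D3->Dover: 105 crates
Total cost = 2105.
So D2→Dover carries 10 crates.

10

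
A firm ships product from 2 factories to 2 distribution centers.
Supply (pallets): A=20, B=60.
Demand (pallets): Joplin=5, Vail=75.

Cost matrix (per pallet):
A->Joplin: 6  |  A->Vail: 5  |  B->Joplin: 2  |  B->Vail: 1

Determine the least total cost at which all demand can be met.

One minimum-cost allocation:
  A→Vail: 20 × 5 = 100
  B→Joplin: 5 × 2 = 10
  B→Vail: 55 × 1 = 55
Total = 100 + 10 + 55 = 165.

165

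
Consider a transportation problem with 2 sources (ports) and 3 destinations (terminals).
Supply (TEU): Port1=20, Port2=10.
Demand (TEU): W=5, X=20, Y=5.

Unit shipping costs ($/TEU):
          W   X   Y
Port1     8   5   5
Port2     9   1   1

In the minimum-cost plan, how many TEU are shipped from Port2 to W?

The minimum-cost plan:
  Port1->W: 5 × $8 = $40
  Port1->X: 10 × $5 = $50
  Port1->Y: 5 × $5 = $25
  Port2->X: 10 × $1 = $10
Total cost = $125.
The route Port2→W is not used.

0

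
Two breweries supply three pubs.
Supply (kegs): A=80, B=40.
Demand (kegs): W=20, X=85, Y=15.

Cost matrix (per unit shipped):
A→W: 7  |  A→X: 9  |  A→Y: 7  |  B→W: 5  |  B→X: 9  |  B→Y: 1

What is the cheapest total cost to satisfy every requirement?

Optimal allocation:
  A→X: 80 × 9 = 720
  B→W: 20 × 5 = 100
  B→X: 5 × 9 = 45
  B→Y: 15 × 1 = 15
Total = 720 + 100 + 45 + 15 = 880.
(Supply check: A ships 80; B ships 40.)

880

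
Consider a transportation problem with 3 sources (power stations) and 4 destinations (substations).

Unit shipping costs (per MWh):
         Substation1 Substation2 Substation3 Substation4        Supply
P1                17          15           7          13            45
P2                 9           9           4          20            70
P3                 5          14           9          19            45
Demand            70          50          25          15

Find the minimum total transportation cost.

1300

A cheapest plan:
  P1->Substation2: 5 × 15 = 75
  P1->Substation3: 25 × 7 = 175
  P1->Substation4: 15 × 13 = 195
  P2->Substation1: 25 × 9 = 225
  P2->Substation2: 45 × 9 = 405
  P3->Substation1: 45 × 5 = 225
Total = 75 + 175 + 195 + 225 + 405 + 225 = 1300.
(Supply check: P1 ships 45; P2 ships 70; P3 ships 45.)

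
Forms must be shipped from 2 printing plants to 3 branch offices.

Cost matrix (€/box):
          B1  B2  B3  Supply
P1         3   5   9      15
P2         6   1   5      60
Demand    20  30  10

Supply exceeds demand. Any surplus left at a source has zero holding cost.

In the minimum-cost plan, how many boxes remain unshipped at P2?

15

Minimum-cost shipments:
  P1->B1: 15 × €3 = €45
  P2->B1: 5 × €6 = €30
  P2->B2: 30 × €1 = €30
  P2->B3: 10 × €5 = €50
Total cost = €155.
P2 ships 45 of its 60, leaving 15.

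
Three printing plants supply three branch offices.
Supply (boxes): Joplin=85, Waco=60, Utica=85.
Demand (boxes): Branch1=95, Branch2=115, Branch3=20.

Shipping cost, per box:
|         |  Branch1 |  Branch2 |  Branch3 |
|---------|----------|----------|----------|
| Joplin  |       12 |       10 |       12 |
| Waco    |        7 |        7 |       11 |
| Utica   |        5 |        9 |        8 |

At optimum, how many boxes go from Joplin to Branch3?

20

The minimum-cost plan:
  Joplin to Branch2: 65 × 10 = 650
  Joplin to Branch3: 20 × 12 = 240
  Waco to Branch1: 10 × 7 = 70
  Waco to Branch2: 50 × 7 = 350
  Utica to Branch1: 85 × 5 = 425
Total cost = 1735.
So Joplin→Branch3 carries 20 boxes.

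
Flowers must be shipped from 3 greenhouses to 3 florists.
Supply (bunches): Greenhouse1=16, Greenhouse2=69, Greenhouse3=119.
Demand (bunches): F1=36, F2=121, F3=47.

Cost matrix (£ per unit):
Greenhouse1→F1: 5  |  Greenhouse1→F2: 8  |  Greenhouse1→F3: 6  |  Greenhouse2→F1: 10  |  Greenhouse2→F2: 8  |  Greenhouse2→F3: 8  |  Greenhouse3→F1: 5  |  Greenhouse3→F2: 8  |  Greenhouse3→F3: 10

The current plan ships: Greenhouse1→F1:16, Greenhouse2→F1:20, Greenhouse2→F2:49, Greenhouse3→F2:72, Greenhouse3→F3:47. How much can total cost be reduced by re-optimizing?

Current plan cost = 16·5 + 20·10 + 49·8 + 72·8 + 47·10 = £1718.
Optimal plan:
  Greenhouse1–F3: 16 bunches
  Greenhouse2–F2: 38 bunches
  Greenhouse2–F3: 31 bunches
  Greenhouse3–F1: 36 bunches
  Greenhouse3–F2: 83 bunches
Optimal cost = £1492.
Saving = 1718 − 1492 = £226.

226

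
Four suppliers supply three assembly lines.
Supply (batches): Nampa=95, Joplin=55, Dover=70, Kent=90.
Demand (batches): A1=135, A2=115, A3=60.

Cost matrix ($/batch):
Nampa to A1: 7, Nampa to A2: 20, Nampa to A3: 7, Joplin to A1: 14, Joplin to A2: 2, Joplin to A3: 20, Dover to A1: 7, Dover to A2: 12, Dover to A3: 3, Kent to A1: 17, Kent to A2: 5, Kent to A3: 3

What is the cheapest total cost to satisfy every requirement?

An optimal shipping plan:
  Nampa to A1: 95 × $7 = $665
  Joplin to A2: 55 × $2 = $110
  Dover to A1: 40 × $7 = $280
  Dover to A3: 30 × $3 = $90
  Kent to A2: 60 × $5 = $300
  Kent to A3: 30 × $3 = $90
Total = 665 + 110 + 280 + 90 + 300 + 90 = $1535.
(Supply check: Nampa ships 95; Joplin ships 55; Dover ships 70; Kent ships 90.)

1535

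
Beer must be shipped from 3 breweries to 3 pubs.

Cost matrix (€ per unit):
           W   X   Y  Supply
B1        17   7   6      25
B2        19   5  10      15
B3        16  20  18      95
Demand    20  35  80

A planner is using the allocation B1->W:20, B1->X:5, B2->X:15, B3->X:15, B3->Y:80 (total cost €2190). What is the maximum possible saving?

Current plan cost = 20·17 + 5·7 + 15·5 + 15·20 + 80·18 = €2190.
Optimal plan:
  B1–X: 20 kegs
  B1–Y: 5 kegs
  B2–X: 15 kegs
  B3–W: 20 kegs
  B3–Y: 75 kegs
Optimal cost = €1915.
Saving = 2190 − 1915 = €275.

275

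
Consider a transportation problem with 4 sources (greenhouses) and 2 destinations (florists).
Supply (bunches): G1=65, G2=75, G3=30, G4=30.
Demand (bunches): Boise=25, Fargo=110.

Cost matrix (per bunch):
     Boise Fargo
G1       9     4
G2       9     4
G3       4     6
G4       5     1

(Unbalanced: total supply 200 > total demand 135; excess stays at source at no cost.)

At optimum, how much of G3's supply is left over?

5

An optimal plan:
  G1 to Fargo: 65 bunches
  G2 to Fargo: 15 bunches
  G3 to Boise: 25 bunches
  G4 to Fargo: 30 bunches
Total cost = 450.
G3 ships 25 of its 30, leaving 5.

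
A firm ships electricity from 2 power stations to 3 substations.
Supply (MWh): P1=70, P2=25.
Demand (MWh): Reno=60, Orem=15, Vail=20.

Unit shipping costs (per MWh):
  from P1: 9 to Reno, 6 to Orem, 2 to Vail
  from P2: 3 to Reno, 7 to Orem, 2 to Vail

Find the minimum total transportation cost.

Optimal allocation:
  P1->Reno: 35 × 9 = 315
  P1->Orem: 15 × 6 = 90
  P1->Vail: 20 × 2 = 40
  P2->Reno: 25 × 3 = 75
Total = 315 + 90 + 40 + 75 = 520.

520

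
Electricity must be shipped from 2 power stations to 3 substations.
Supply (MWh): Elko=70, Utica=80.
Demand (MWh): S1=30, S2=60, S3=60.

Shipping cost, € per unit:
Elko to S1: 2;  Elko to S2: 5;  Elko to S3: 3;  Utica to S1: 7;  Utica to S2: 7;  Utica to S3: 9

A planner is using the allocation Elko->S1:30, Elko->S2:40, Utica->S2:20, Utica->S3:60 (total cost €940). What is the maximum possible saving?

Current plan cost = 30·2 + 40·5 + 20·7 + 60·9 = €940.
Optimal plan:
  Elko–S1: 10 × €2 = €20
  Elko–S3: 60 × €3 = €180
  Utica–S1: 20 × €7 = €140
  Utica–S2: 60 × €7 = €420
Optimal cost = €760.
Saving = 940 − 760 = €180.

180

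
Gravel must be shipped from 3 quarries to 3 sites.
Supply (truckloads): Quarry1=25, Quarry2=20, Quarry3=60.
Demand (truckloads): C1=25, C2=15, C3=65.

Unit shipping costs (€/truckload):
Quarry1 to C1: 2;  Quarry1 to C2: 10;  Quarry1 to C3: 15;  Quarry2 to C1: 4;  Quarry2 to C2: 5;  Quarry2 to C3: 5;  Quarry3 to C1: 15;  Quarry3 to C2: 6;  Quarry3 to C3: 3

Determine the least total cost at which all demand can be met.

A cheapest plan:
  Quarry1–C1: 25 × €2 = €50
  Quarry2–C2: 15 × €5 = €75
  Quarry2–C3: 5 × €5 = €25
  Quarry3–C3: 60 × €3 = €180
Total = 50 + 75 + 25 + 180 = €330.
(Supply check: Quarry1 ships 25; Quarry2 ships 20; Quarry3 ships 60.)

330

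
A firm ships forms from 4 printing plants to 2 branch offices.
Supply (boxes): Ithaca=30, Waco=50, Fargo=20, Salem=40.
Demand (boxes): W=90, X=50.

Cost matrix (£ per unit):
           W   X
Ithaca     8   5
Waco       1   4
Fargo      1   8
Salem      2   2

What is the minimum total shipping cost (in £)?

300

One minimum-cost allocation:
  Ithaca–X: 30 × £5 = £150
  Waco–W: 50 × £1 = £50
  Fargo–W: 20 × £1 = £20
  Salem–W: 20 × £2 = £40
  Salem–X: 20 × £2 = £40
Total = 150 + 50 + 20 + 40 + 40 = £300.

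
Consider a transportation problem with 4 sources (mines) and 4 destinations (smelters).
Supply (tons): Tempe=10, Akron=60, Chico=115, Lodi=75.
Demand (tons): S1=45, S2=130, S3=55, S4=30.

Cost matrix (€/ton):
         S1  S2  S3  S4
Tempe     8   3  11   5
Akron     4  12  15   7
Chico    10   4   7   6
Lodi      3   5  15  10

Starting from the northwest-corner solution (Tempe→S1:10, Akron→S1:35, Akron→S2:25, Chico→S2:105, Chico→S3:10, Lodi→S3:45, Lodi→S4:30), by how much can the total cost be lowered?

655

Current plan cost = 10·8 + 35·4 + 25·12 + 105·4 + 10·7 + 45·15 + 30·10 = €1985.
Optimal plan:
  Tempe to S2: 10 tons
  Akron to S1: 30 tons
  Akron to S4: 30 tons
  Chico to S2: 60 tons
  Chico to S3: 55 tons
  Lodi to S1: 15 tons
  Lodi to S2: 60 tons
Optimal cost = €1330.
Saving = 1985 − 1330 = €655.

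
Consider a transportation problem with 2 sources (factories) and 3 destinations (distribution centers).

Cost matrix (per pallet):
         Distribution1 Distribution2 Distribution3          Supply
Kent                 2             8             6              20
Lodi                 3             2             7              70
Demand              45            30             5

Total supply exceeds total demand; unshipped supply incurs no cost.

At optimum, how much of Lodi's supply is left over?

An optimal plan:
  Kent–Distribution1: 20 pallets
  Lodi–Distribution1: 25 pallets
  Lodi–Distribution2: 30 pallets
  Lodi–Distribution3: 5 pallets
Total cost = 210.
Lodi ships 60 of its 70, leaving 10.

10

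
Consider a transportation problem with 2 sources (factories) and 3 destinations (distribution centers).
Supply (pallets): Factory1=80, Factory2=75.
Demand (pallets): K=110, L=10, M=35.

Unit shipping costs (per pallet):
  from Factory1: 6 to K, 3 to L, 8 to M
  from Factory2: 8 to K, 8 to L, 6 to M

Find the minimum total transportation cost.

One minimum-cost allocation:
  Factory1–K: 70 × 6 = 420
  Factory1–L: 10 × 3 = 30
  Factory2–K: 40 × 8 = 320
  Factory2–M: 35 × 6 = 210
Total = 420 + 30 + 320 + 210 = 980.

980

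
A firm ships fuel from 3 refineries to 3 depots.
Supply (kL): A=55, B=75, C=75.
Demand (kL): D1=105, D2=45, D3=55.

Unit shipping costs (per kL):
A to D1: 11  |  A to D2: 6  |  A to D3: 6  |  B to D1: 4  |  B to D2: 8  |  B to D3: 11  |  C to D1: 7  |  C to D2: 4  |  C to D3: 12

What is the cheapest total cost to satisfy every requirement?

1020

One minimum-cost allocation:
  A→D3: 55 kL
  B→D1: 75 kL
  C→D1: 30 kL
  C→D2: 45 kL
Total cost = 1020.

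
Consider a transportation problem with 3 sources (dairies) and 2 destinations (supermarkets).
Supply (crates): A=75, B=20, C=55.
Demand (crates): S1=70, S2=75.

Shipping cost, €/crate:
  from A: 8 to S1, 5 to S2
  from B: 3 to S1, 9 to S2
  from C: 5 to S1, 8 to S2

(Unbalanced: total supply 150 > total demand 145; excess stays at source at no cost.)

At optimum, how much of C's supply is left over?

5

An optimal plan:
  A->S2: 75 × €5 = €375
  B->S1: 20 × €3 = €60
  C->S1: 50 × €5 = €250
Total cost = €685.
C ships 50 of its 55, leaving 5.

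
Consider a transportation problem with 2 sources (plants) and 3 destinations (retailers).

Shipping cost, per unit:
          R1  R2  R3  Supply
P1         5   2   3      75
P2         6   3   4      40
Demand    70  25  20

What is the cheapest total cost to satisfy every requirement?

500

Optimal allocation:
  P1–R1: 30 × 5 = 150
  P1–R2: 25 × 2 = 50
  P1–R3: 20 × 3 = 60
  P2–R1: 40 × 6 = 240
Total = 150 + 50 + 60 + 240 = 500.
(Supply check: P1 ships 75; P2 ships 40.)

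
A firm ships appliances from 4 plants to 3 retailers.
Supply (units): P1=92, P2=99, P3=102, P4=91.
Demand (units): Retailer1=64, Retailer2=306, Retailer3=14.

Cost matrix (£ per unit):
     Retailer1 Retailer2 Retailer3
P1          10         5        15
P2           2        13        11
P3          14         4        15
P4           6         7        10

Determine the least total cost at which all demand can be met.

2060

A cheapest plan:
  P1->Retailer2: 92 × £5 = £460
  P2->Retailer1: 64 × £2 = £128
  P2->Retailer2: 21 × £13 = £273
  P2->Retailer3: 14 × £11 = £154
  P3->Retailer2: 102 × £4 = £408
  P4->Retailer2: 91 × £7 = £637
Total = 460 + 128 + 273 + 154 + 408 + 637 = £2060.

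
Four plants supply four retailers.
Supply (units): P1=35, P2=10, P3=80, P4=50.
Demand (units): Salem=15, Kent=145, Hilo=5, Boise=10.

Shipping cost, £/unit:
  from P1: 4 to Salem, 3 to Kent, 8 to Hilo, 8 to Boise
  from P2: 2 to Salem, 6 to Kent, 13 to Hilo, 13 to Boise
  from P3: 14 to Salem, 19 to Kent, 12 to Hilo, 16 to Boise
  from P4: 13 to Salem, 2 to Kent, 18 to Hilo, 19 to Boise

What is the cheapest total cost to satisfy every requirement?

One minimum-cost allocation:
  P1 to Kent: 35 × £3 = £105
  P2 to Kent: 10 × £6 = £60
  P3 to Salem: 15 × £14 = £210
  P3 to Kent: 50 × £19 = £950
  P3 to Hilo: 5 × £12 = £60
  P3 to Boise: 10 × £16 = £160
  P4 to Kent: 50 × £2 = £100
Total = 105 + 60 + 210 + 950 + 60 + 160 + 100 = £1645.
(Supply check: P1 ships 35; P2 ships 10; P3 ships 80; P4 ships 50.)

1645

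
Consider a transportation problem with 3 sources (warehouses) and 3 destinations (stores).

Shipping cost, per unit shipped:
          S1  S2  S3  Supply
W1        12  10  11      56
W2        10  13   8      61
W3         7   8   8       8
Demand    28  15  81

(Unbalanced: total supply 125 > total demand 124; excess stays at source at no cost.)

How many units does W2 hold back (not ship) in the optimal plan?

0

Minimum-cost shipments:
  W1–S1: 20 units
  W1–S2: 15 units
  W1–S3: 20 units
  W2–S3: 61 units
  W3–S1: 8 units
Total cost = 1154.
W2 ships 61 of its 61, leaving 0.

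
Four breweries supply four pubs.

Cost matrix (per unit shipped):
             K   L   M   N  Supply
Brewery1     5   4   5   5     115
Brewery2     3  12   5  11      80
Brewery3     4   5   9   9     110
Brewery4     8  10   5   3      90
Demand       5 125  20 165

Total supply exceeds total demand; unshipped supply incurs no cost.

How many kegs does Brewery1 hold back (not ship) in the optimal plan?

0

An optimal plan:
  Brewery1→L: 40 × 4 = 160
  Brewery1→N: 75 × 5 = 375
  Brewery2→K: 5 × 3 = 15
  Brewery2→M: 20 × 5 = 100
  Brewery3→L: 85 × 5 = 425
  Brewery4→N: 90 × 3 = 270
Total cost = 1345.
Brewery1 ships 115 of its 115, leaving 0.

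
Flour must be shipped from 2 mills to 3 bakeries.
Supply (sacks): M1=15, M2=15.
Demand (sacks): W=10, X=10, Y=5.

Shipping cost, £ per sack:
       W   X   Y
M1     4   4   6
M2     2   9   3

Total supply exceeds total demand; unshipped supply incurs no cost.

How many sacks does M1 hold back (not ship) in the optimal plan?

An optimal plan:
  M1–X: 10 sacks
  M2–W: 10 sacks
  M2–Y: 5 sacks
Total cost = £75.
M1 ships 10 of its 15, leaving 5.

5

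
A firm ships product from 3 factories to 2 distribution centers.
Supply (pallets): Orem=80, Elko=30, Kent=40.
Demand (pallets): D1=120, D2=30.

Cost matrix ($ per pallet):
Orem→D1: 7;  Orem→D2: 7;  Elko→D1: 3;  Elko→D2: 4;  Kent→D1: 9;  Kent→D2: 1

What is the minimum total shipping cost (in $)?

An optimal shipping plan:
  Orem->D1: 80 × $7 = $560
  Elko->D1: 30 × $3 = $90
  Kent->D1: 10 × $9 = $90
  Kent->D2: 30 × $1 = $30
Total = 560 + 90 + 90 + 30 = $770.
(Supply check: Orem ships 80; Elko ships 30; Kent ships 40.)

770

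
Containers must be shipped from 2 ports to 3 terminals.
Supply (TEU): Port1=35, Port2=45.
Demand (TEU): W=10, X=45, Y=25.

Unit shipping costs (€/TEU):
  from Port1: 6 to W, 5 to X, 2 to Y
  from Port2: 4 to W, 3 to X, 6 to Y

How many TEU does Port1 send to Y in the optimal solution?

The minimum-cost plan:
  Port1->W: 10 × €6 = €60
  Port1->Y: 25 × €2 = €50
  Port2->X: 45 × €3 = €135
Total cost = €245.
So Port1→Y carries 25 TEU.

25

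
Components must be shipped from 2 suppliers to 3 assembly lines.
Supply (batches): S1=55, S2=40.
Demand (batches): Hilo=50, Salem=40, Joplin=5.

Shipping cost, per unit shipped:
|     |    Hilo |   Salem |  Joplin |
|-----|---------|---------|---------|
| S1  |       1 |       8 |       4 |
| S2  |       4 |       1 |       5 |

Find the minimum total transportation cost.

Optimal allocation:
  S1->Hilo: 50 batches
  S1->Joplin: 5 batches
  S2->Salem: 40 batches
Total cost = 110.
(Supply check: S1 ships 55; S2 ships 40.)

110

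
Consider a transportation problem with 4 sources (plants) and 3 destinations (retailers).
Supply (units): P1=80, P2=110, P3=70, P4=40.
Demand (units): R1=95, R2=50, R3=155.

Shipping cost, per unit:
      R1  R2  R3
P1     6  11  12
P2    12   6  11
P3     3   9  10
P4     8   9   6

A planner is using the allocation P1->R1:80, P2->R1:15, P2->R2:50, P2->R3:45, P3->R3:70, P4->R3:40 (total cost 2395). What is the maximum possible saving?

Current plan cost = 80·6 + 15·12 + 50·6 + 45·11 + 70·10 + 40·6 = 2395.
Optimal plan:
  P1–R1: 25 units
  P1–R3: 55 units
  P2–R2: 50 units
  P2–R3: 60 units
  P3–R1: 70 units
  P4–R3: 40 units
Optimal cost = 2220.
Saving = 2395 − 2220 = 175.

175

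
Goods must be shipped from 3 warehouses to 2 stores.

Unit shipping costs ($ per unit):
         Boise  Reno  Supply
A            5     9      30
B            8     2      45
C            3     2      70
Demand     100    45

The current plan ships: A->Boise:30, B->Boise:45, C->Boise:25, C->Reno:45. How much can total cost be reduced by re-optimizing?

Current plan cost = 30·5 + 45·8 + 25·3 + 45·2 = $675.
Optimal plan:
  A to Boise: 30 × $5 = $150
  B to Reno: 45 × $2 = $90
  C to Boise: 70 × $3 = $210
Optimal cost = $450.
Saving = 675 − 450 = $225.

225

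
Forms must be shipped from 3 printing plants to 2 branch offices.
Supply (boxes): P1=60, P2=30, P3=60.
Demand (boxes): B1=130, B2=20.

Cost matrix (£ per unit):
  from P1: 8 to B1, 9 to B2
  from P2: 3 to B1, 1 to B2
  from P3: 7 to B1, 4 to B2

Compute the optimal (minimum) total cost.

930

A cheapest plan:
  P1–B1: 60 × £8 = £480
  P2–B1: 30 × £3 = £90
  P3–B1: 40 × £7 = £280
  P3–B2: 20 × £4 = £80
Total = 480 + 90 + 280 + 80 = £930.
(Supply check: P1 ships 60; P2 ships 30; P3 ships 60.)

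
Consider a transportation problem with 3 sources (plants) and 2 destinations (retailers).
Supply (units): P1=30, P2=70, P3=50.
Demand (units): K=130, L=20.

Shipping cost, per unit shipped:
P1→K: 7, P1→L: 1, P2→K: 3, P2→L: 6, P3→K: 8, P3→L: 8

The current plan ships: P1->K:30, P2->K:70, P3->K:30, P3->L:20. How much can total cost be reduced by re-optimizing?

120

Current plan cost = 30·7 + 70·3 + 30·8 + 20·8 = 820.
Optimal plan:
  P1–K: 10 × 7 = 70
  P1–L: 20 × 1 = 20
  P2–K: 70 × 3 = 210
  P3–K: 50 × 8 = 400
Optimal cost = 700.
Saving = 820 − 700 = 120.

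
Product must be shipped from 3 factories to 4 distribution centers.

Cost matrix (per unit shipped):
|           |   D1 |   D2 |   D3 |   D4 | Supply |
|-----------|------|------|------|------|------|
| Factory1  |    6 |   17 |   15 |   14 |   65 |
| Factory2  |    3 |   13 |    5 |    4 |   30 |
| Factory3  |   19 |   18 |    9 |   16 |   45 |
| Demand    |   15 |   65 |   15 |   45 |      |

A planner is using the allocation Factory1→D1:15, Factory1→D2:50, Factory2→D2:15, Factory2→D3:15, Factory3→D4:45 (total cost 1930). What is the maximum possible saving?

240

Current plan cost = 15·6 + 50·17 + 15·13 + 15·5 + 45·16 = 1930.
Optimal plan:
  Factory1–D1: 15 × 6 = 90
  Factory1–D2: 35 × 17 = 595
  Factory1–D4: 15 × 14 = 210
  Factory2–D4: 30 × 4 = 120
  Factory3–D2: 30 × 18 = 540
  Factory3–D3: 15 × 9 = 135
Optimal cost = 1690.
Saving = 1930 − 1690 = 240.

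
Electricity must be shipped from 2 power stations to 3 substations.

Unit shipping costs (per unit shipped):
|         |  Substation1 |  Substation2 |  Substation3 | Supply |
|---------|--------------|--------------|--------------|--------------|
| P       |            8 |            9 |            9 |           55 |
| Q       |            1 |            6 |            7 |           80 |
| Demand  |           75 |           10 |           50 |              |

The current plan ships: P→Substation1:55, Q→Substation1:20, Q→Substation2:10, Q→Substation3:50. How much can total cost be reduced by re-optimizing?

270

Current plan cost = 55·8 + 20·1 + 10·6 + 50·7 = 870.
Optimal plan:
  P to Substation2: 5 MWh
  P to Substation3: 50 MWh
  Q to Substation1: 75 MWh
  Q to Substation2: 5 MWh
Optimal cost = 600.
Saving = 870 − 600 = 270.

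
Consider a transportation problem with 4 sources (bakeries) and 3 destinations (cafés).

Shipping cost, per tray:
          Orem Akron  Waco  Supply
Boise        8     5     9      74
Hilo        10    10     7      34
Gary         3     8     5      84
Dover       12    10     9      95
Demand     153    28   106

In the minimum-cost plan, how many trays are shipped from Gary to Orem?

Solving gives:
  Boise->Orem: 46 × 8 = 368
  Boise->Akron: 28 × 5 = 140
  Hilo->Orem: 23 × 10 = 230
  Hilo->Waco: 11 × 7 = 77
  Gary->Orem: 84 × 3 = 252
  Dover->Waco: 95 × 9 = 855
Total cost = 1922.
So Gary→Orem carries 84 trays.

84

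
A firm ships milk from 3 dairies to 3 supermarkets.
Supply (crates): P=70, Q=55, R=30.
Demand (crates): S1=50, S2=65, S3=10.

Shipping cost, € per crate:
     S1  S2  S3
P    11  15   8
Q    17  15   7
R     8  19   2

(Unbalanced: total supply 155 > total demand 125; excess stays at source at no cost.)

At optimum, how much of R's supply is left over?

An optimal plan:
  P–S1: 30 × €11 = €330
  P–S2: 40 × €15 = €600
  Q–S2: 25 × €15 = €375
  R–S1: 20 × €8 = €160
  R–S3: 10 × €2 = €20
Total cost = €1485.
R ships 30 of its 30, leaving 0.

0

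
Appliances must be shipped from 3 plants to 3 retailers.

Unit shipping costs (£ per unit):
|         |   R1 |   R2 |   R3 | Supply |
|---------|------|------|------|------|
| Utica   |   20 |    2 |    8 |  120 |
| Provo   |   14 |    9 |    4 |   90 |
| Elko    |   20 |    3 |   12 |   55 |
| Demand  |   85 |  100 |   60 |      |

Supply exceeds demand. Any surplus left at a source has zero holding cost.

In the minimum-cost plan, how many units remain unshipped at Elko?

Minimum-cost shipments:
  Utica to R2: 65 units
  Utica to R3: 55 units
  Provo to R1: 85 units
  Provo to R3: 5 units
  Elko to R2: 35 units
Total cost = £1885.
Elko ships 35 of its 55, leaving 20.

20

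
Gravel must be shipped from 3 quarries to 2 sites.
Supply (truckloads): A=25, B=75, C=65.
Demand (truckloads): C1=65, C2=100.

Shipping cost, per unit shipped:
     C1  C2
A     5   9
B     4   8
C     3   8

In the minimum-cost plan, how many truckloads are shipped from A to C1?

0

Optimal shipments:
  A to C2: 25 truckloads
  B to C2: 75 truckloads
  C to C1: 65 truckloads
Total cost = 1020.
The route A→C1 is not used.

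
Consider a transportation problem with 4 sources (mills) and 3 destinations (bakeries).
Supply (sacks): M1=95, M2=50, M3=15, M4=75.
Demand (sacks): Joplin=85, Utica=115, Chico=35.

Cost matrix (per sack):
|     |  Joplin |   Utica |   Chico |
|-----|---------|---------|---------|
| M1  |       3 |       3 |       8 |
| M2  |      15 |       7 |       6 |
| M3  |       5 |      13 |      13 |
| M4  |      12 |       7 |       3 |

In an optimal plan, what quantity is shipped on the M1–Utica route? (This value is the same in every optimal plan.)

25

Solving gives:
  M1–Joplin: 70 × 3 = 210
  M1–Utica: 25 × 3 = 75
  M2–Utica: 50 × 7 = 350
  M3–Joplin: 15 × 5 = 75
  M4–Utica: 40 × 7 = 280
  M4–Chico: 35 × 3 = 105
Total cost = 1095.
So M1→Utica carries 25 sacks.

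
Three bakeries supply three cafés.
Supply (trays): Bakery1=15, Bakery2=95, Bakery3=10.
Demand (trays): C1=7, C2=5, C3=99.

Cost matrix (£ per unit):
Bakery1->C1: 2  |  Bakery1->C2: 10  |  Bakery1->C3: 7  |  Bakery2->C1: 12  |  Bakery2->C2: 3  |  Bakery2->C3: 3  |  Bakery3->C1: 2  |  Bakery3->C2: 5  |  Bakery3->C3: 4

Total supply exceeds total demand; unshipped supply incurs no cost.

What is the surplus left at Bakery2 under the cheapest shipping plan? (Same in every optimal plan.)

0

An optimal plan:
  Bakery1→C1: 6 × £2 = £12
  Bakery2→C2: 5 × £3 = £15
  Bakery2→C3: 90 × £3 = £270
  Bakery3→C1: 1 × £2 = £2
  Bakery3→C3: 9 × £4 = £36
Total cost = £335.
Bakery2 ships 95 of its 95, leaving 0.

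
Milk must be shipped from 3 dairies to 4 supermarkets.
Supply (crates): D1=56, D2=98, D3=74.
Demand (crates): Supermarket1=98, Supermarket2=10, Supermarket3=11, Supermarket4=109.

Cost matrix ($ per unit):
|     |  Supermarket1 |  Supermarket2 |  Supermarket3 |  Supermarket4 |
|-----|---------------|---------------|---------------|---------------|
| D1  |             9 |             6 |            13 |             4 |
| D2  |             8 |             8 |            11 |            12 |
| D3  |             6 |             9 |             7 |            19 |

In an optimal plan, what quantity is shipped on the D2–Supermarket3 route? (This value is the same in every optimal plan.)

The minimum-cost plan:
  D1–Supermarket4: 56 × $4 = $224
  D2–Supermarket1: 35 × $8 = $280
  D2–Supermarket2: 10 × $8 = $80
  D2–Supermarket4: 53 × $12 = $636
  D3–Supermarket1: 63 × $6 = $378
  D3–Supermarket3: 11 × $7 = $77
Total cost = $1675.
The route D2→Supermarket3 is not used.

0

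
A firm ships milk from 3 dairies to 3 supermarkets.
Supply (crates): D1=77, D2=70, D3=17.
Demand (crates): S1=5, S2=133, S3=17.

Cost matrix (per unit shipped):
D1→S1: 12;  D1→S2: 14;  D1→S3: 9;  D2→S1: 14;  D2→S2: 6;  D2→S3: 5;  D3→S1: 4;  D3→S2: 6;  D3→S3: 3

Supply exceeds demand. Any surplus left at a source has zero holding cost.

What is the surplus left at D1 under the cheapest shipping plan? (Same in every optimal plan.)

Minimum-cost shipments:
  D1→S2: 51 × 14 = 714
  D1→S3: 17 × 9 = 153
  D2→S2: 70 × 6 = 420
  D3→S1: 5 × 4 = 20
  D3→S2: 12 × 6 = 72
Total cost = 1379.
D1 ships 68 of its 77, leaving 9.

9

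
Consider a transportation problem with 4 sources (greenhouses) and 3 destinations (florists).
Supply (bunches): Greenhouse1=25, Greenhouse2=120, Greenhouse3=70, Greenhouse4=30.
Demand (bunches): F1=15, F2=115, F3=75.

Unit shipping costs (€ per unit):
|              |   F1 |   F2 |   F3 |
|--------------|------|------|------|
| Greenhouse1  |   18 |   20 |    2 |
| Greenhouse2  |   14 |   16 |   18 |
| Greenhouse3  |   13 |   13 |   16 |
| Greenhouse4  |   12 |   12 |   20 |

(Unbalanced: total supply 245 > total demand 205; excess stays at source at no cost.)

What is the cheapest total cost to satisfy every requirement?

An optimal shipping plan:
  Greenhouse1→F3: 25 × €2 = €50
  Greenhouse2→F1: 15 × €14 = €210
  Greenhouse2→F2: 15 × €16 = €240
  Greenhouse2→F3: 50 × €18 = €900
  Greenhouse3→F2: 70 × €13 = €910
  Greenhouse4→F2: 30 × €12 = €360
Total = 50 + 210 + 240 + 900 + 910 + 360 = €2670.
(Supply check: Greenhouse1 ships 25; Greenhouse2 ships 80; Greenhouse3 ships 70; Greenhouse4 ships 30.)

2670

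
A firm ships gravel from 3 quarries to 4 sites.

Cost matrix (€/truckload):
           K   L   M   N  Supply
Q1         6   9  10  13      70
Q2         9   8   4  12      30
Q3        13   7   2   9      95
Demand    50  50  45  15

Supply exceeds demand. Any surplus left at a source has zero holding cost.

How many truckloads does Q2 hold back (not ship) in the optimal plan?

15

An optimal plan:
  Q1–K: 50 × €6 = €300
  Q2–L: 15 × €8 = €120
  Q3–L: 35 × €7 = €245
  Q3–M: 45 × €2 = €90
  Q3–N: 15 × €9 = €135
Total cost = €890.
Q2 ships 15 of its 30, leaving 15.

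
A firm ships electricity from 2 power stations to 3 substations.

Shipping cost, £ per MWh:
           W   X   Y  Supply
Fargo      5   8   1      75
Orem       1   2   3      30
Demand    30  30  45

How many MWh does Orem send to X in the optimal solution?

The minimum-cost plan:
  Fargo–W: 30 MWh
  Fargo–Y: 45 MWh
  Orem–X: 30 MWh
Total cost = £255.
So Orem→X carries 30 MWh.

30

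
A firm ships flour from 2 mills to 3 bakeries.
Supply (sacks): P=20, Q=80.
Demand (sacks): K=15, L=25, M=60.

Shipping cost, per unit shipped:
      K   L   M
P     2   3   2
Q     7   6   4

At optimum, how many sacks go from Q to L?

Optimal shipments:
  P–K: 15 × 2 = 30
  P–L: 5 × 3 = 15
  Q–L: 20 × 6 = 120
  Q–M: 60 × 4 = 240
Total cost = 405.
So Q→L carries 20 sacks.

20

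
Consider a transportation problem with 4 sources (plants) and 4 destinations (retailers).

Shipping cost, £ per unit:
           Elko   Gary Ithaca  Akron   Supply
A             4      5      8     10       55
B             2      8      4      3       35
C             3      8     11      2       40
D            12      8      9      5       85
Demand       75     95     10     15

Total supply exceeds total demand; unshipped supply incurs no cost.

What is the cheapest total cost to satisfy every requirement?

950

An optimal shipping plan:
  A–Gary: 55 × £5 = £275
  B–Elko: 35 × £2 = £70
  C–Elko: 40 × £3 = £120
  D–Gary: 40 × £8 = £320
  D–Ithaca: 10 × £9 = £90
  D–Akron: 15 × £5 = £75
Total = 275 + 70 + 120 + 320 + 90 + 75 = £950.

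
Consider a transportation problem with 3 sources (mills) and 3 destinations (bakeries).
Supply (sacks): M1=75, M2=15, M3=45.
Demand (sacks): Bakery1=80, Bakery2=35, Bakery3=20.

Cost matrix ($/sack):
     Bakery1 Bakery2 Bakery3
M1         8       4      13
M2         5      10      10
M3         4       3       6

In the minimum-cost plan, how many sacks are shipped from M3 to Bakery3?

20

Solving gives:
  M1 to Bakery1: 40 sacks
  M1 to Bakery2: 35 sacks
  M2 to Bakery1: 15 sacks
  M3 to Bakery1: 25 sacks
  M3 to Bakery3: 20 sacks
Total cost = $755.
So M3→Bakery3 carries 20 sacks.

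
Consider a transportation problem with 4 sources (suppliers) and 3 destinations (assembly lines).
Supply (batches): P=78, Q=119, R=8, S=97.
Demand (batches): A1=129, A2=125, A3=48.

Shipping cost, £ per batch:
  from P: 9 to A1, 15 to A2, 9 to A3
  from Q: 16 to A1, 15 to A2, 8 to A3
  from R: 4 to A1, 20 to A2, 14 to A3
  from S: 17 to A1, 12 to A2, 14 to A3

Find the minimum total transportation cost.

A cheapest plan:
  P to A1: 78 × £9 = £702
  Q to A1: 43 × £16 = £688
  Q to A2: 28 × £15 = £420
  Q to A3: 48 × £8 = £384
  R to A1: 8 × £4 = £32
  S to A2: 97 × £12 = £1164
Total = 702 + 688 + 420 + 384 + 32 + 1164 = £3390.

3390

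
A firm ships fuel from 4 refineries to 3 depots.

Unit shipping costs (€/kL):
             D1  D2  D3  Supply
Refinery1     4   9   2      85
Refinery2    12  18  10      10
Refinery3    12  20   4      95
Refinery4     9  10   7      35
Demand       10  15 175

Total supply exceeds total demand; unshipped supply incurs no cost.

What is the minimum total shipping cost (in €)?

755

A cheapest plan:
  Refinery1–D1: 5 kL
  Refinery1–D3: 80 kL
  Refinery3–D3: 95 kL
  Refinery4–D1: 5 kL
  Refinery4–D2: 15 kL
Total cost = €755.
(Supply check: Refinery1 ships 85; Refinery2 ships 0; Refinery3 ships 95; Refinery4 ships 20.)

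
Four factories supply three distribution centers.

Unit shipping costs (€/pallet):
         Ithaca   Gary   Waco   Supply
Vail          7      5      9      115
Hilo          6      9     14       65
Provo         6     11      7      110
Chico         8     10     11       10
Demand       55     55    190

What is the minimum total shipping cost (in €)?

2155

An optimal shipping plan:
  Vail→Gary: 45 × €5 = €225
  Vail→Waco: 70 × €9 = €630
  Hilo→Ithaca: 55 × €6 = €330
  Hilo→Gary: 10 × €9 = €90
  Provo→Waco: 110 × €7 = €770
  Chico→Waco: 10 × €11 = €110
Total = 225 + 630 + 330 + 90 + 770 + 110 = €2155.
(Supply check: Vail ships 115; Hilo ships 65; Provo ships 110; Chico ships 10.)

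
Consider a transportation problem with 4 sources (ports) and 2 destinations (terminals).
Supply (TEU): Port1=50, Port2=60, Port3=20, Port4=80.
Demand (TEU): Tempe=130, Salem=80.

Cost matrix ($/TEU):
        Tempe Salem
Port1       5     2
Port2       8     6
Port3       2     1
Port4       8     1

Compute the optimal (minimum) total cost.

850

One minimum-cost allocation:
  Port1->Tempe: 50 × $5 = $250
  Port2->Tempe: 60 × $8 = $480
  Port3->Tempe: 20 × $2 = $40
  Port4->Salem: 80 × $1 = $80
Total = 250 + 480 + 40 + 80 = $850.
(Supply check: Port1 ships 50; Port2 ships 60; Port3 ships 20; Port4 ships 80.)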